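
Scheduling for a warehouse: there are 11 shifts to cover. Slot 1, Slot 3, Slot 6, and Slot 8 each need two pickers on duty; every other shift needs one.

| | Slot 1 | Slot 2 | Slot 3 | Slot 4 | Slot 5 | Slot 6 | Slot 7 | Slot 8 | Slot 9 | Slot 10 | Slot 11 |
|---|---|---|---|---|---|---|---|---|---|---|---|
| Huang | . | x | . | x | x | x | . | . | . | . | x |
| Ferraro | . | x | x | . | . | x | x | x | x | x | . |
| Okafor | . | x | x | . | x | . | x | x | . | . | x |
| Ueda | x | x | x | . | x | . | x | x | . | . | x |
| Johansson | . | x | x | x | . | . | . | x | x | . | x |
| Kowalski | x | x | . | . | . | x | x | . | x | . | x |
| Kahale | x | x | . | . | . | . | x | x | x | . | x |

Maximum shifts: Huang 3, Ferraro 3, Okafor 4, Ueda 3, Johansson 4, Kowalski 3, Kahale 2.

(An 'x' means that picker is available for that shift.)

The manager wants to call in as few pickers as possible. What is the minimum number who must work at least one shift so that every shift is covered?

15 slots to fill and no one can take more than 4, so at least ⌈15/4⌉ = 4 pickers are needed.
Any 4 pickers together have capacity at most 4+4+3+3 = 14 < 15 slots, so 4 can never suffice.
Huang, Ferraro, Okafor, Ueda, and Kowalski alone can cover everything: Slot 1→Ueda+Kowalski, Slot 2→Ueda, Slot 3→Ferraro+Okafor, Slot 4→Huang, Slot 5→Huang, Slot 6→Huang+Kowalski, Slot 7→Okafor, Slot 8→Okafor+Ueda, Slot 9→Ferraro, Slot 10→Ferraro, Slot 11→Okafor.

5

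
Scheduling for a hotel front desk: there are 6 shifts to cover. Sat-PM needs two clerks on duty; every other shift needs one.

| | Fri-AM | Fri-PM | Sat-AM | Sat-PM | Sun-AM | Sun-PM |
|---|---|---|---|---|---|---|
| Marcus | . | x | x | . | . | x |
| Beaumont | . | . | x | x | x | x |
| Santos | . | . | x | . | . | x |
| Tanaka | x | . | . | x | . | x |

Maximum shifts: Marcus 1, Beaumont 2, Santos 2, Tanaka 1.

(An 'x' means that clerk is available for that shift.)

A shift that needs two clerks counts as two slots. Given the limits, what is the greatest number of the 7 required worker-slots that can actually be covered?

6

Total capacity across all clerks is 1+2+2+1 = 6, and 7 slots are needed, so at most 6 can be filled.
An assignment achieving 6: Fri-AM→Tanaka, Fri-PM→Marcus, Sat-AM→Santos, Sat-PM→Beaumont, Sun-AM→Beaumont, Sun-PM→Santos.
Loads: Marcus 1/1, Beaumont 2/2, Santos 2/2, Tanaka 1/1.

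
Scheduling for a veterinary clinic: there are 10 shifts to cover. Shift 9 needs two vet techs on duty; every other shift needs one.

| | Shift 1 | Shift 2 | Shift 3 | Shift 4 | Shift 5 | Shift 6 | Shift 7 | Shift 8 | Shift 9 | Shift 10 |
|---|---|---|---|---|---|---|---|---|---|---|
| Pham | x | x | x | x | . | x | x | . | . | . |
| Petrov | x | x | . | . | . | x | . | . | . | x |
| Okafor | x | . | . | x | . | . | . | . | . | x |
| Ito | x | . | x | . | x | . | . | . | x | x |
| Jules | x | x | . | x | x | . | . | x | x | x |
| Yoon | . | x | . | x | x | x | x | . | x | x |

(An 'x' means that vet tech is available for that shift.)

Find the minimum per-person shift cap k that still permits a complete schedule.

With 6 vet techs and 11 worker-slots to fill, someone must work at least ⌈11/6⌉ = 2 shifts, so k ≥ 2.
k = 2 works: Shift 1→Okafor, Shift 2→Petrov, Shift 3→Pham, Shift 4→Okafor, Shift 5→Ito, Shift 6→Petrov, Shift 7→Pham, Shift 8→Jules, Shift 9→Ito+Jules, Shift 10→Yoon.
Loads: Pham 2, Petrov 2, Okafor 2, Ito 2, Jules 2, Yoon 1 — all ≤ 2.

2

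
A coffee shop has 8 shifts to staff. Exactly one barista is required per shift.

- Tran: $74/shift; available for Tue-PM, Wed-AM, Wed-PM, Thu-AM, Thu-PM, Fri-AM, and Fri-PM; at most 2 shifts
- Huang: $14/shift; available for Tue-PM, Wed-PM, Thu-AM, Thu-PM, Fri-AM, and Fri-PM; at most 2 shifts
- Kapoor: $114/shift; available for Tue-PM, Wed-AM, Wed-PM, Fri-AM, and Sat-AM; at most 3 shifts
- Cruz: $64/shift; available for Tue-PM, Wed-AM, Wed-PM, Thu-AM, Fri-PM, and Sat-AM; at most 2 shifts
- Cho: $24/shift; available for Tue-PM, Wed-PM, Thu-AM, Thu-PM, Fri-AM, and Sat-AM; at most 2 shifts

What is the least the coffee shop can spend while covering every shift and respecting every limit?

$352

Picking the cheapest available barista for each shift independently would cost $172, but that ignores the shift limits.
An optimal schedule: Tue-PM→Cruz, Wed-AM→Cruz, Wed-PM→Tran, Thu-AM→Cho, Thu-PM→Huang, Fri-AM→Tran, Fri-PM→Huang, Sat-AM→Cho.
Total: 64 + 64 + 74 + 24 + 14 + 74 + 14 + 24 = $352.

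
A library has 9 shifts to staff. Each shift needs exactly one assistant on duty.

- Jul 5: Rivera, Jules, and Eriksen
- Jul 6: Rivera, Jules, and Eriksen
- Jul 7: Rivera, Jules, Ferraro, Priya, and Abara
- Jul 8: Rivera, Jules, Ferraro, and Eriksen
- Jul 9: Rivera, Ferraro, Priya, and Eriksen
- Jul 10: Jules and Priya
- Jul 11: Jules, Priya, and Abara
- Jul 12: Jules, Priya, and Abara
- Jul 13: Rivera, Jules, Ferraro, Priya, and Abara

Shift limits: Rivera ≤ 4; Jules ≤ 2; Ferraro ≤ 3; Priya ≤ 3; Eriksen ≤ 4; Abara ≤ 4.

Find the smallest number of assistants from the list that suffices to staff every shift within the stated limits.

3

9 slots to fill and no one can take more than 4, so at least ⌈9/4⌉ = 3 assistants are needed.
Rivera, Jules, and Priya alone can cover everything: Jul 5→Rivera, Jul 6→Rivera, Jul 7→Priya, Jul 8→Rivera, Jul 9→Rivera, Jul 10→Jules, Jul 11→Jules, Jul 12→Priya, Jul 13→Priya.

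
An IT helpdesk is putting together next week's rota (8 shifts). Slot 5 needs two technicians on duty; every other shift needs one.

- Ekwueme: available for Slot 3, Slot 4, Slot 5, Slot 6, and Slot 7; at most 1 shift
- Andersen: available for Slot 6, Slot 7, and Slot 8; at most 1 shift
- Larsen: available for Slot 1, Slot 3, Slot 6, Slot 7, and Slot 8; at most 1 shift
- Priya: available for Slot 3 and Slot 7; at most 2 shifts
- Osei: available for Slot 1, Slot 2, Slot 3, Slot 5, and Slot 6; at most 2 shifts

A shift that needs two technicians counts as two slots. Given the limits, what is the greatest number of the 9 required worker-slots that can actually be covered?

Total capacity across all technicians is 1+1+1+2+2 = 7, and 9 slots are needed, so at most 7 can be filled.
An assignment achieving 7: Slot 1→Larsen, Slot 2→Osei, Slot 3→Priya, Slot 4→Ekwueme, Slot 5→Osei, Slot 7→Priya, Slot 8→Andersen.
Loads: Ekwueme 1/1, Andersen 1/1, Larsen 1/1, Priya 2/2, Osei 2/2.

7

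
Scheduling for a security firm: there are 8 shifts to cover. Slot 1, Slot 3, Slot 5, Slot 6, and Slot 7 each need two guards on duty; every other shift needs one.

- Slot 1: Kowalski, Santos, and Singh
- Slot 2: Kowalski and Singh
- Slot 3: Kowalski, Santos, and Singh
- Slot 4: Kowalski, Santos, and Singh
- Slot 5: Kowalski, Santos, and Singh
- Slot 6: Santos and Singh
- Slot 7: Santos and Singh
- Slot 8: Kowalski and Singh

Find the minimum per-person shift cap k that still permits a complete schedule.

With 3 guards and 13 worker-slots to fill, someone must work at least ⌈13/3⌉ = 5 shifts, so k ≥ 5.
k = 5 works: Slot 1→Kowalski+Santos, Slot 2→Kowalski, Slot 3→Kowalski+Santos, Slot 4→Kowalski, Slot 5→Santos+Singh, Slot 6→Santos+Singh, Slot 7→Santos+Singh, Slot 8→Kowalski.
Loads: Kowalski 5, Santos 5, Singh 3 — all ≤ 5.

5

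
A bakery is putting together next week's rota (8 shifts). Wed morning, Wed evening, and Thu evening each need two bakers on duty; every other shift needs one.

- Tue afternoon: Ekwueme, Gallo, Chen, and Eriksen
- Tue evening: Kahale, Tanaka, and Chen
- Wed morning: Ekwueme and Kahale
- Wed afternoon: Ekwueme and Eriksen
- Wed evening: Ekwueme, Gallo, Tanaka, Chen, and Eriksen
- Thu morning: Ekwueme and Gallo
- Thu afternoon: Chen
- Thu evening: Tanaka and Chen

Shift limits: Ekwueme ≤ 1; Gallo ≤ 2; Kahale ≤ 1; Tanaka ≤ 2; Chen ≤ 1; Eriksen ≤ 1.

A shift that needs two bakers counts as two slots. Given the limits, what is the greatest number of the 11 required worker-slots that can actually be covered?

8

Total capacity across all bakers is 1+2+1+2+1+1 = 8, and 11 slots are needed, so at most 8 can be filled.
An assignment achieving 8: Tue afternoon→Gallo, Tue evening→Tanaka, Wed morning→Ekwueme+Kahale, Wed afternoon→Eriksen, Thu morning→Gallo, Thu afternoon→Chen, Thu evening→Tanaka.
Loads: Ekwueme 1/1, Gallo 2/2, Kahale 1/1, Tanaka 2/2, Chen 1/1, Eriksen 1/1.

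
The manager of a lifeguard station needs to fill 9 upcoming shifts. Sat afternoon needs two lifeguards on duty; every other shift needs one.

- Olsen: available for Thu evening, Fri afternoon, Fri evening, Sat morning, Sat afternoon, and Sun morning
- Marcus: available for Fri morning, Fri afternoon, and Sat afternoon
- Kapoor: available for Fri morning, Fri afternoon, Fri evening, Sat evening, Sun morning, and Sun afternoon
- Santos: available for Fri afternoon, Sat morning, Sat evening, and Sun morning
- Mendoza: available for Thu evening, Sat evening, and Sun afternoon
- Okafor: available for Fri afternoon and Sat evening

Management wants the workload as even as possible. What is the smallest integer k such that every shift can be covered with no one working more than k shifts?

With 6 lifeguards and 10 worker-slots to fill, someone must work at least ⌈10/6⌉ = 2 shifts, so k ≥ 2.
k = 2 works: Thu evening→Olsen, Fri morning→Marcus, Fri afternoon→Okafor, Fri evening→Kapoor, Sat morning→Santos, Sat afternoon→Olsen+Marcus, Sat evening→Mendoza, Sun morning→Santos, Sun afternoon→Kapoor.
Loads: Olsen 2, Marcus 2, Kapoor 2, Santos 2, Mendoza 1, Okafor 1 — all ≤ 2.

2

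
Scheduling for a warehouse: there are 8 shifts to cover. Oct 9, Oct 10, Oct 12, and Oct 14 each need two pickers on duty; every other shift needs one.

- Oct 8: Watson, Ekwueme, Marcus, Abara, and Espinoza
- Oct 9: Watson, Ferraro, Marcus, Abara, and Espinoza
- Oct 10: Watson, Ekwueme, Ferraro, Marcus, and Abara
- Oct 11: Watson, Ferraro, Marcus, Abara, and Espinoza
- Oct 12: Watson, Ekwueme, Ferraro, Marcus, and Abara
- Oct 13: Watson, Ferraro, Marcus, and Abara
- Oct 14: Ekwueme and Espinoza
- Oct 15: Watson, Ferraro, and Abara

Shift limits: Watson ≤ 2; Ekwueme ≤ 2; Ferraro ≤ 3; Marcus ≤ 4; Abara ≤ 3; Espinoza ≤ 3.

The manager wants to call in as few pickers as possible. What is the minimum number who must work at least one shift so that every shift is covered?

12 slots to fill and no one can take more than 4, so at least ⌈12/4⌉ = 3 pickers are needed.
Any 3 pickers together have capacity at most 4+3+3 = 10 < 12 slots, so 3 can never suffice.
Ekwueme, Ferraro, Marcus, and Espinoza alone can cover everything: Oct 8→Marcus, Oct 9→Marcus+Espinoza, Oct 10→Ekwueme+Marcus, Oct 11→Espinoza, Oct 12→Ferraro+Marcus, Oct 13→Ferraro, Oct 14→Ekwueme+Espinoza, Oct 15→Ferraro.

4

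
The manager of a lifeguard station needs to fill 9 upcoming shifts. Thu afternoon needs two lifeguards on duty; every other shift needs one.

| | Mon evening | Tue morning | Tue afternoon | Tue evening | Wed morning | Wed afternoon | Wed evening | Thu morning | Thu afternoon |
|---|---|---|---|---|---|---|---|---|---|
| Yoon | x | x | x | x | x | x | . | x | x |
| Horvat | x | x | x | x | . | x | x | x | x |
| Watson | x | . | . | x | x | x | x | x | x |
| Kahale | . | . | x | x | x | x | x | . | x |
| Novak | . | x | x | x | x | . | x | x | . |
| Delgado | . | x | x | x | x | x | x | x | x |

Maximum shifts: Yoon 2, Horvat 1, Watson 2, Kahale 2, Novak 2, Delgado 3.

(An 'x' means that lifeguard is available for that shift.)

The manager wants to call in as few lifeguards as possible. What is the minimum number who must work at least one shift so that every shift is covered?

5

10 slots to fill and no one can take more than 3, so at least ⌈10/3⌉ = 4 lifeguards are needed.
Any 4 lifeguards together have capacity at most 3+2+2+2 = 9 < 10 slots, so 4 can never suffice.
Yoon, Horvat, Watson, Kahale, and Delgado alone can cover everything: Mon evening→Yoon, Tue morning→Yoon, Tue afternoon→Horvat, Tue evening→Kahale, Wed morning→Watson, Wed afternoon→Delgado, Wed evening→Watson, Thu morning→Delgado, Thu afternoon→Kahale+Delgado.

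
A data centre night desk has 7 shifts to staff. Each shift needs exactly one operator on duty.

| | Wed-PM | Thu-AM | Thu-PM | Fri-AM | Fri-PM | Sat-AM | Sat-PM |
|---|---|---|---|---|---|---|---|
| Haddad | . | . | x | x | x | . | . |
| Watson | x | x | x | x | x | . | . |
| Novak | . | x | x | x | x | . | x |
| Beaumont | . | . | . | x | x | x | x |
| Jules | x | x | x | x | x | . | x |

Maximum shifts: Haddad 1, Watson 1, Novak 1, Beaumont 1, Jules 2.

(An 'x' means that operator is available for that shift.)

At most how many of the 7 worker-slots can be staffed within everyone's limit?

Total capacity across all operators is 1+1+1+1+2 = 6, and 7 slots are needed, so at most 6 can be filled.
An assignment achieving 6: Wed-PM→Watson, Thu-AM→Novak, Thu-PM→Haddad, Fri-AM→Jules, Sat-AM→Beaumont, Sat-PM→Jules.
Loads: Haddad 1/1, Watson 1/1, Novak 1/1, Beaumont 1/1, Jules 2/2.

6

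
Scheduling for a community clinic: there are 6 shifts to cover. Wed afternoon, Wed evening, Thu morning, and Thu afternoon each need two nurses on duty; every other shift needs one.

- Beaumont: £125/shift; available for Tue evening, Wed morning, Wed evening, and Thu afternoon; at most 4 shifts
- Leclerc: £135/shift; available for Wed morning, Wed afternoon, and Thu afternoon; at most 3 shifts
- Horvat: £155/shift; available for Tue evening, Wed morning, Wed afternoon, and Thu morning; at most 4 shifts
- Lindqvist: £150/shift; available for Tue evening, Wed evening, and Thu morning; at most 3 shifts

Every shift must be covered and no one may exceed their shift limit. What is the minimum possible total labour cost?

Wed afternoon can only be covered by Leclerc and Horvat, so that assignment is forced.
Wed evening can only be covered by Beaumont and Lindqvist, so that assignment is forced.
Thu morning can only be covered by Horvat and Lindqvist, so that assignment is forced.
Picking the cheapest available nurse for each shift independently would cost £1380, and that bound is achievable.
An optimal schedule: Tue evening→Beaumont, Wed morning→Beaumont, Wed afternoon→Leclerc+Horvat, Wed evening→Beaumont+Lindqvist, Thu morning→Horvat+Lindqvist, Thu afternoon→Beaumont+Leclerc.
Total: 125 + 125 + 135 + 155 + 125 + 150 + 155 + 150 + 125 + 135 = £1380.

£1380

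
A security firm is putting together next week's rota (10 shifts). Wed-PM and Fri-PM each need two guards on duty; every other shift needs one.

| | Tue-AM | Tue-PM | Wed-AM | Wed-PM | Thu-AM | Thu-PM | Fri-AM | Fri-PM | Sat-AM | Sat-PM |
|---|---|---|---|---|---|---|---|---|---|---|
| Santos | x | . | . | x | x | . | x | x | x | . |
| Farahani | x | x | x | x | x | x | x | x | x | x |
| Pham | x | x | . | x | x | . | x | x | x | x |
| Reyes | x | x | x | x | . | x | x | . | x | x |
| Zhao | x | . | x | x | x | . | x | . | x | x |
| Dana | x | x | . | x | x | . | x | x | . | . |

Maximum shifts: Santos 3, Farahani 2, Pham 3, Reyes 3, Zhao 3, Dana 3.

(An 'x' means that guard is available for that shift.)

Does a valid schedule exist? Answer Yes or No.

One valid schedule: Tue-AM→Santos, Tue-PM→Pham, Wed-AM→Farahani, Wed-PM→Reyes+Zhao, Thu-AM→Santos, Thu-PM→Farahani, Fri-AM→Reyes, Fri-PM→Pham+Dana, Sat-AM→Santos, Sat-PM→Pham.
Loads: Santos 3/3, Farahani 2/2, Pham 3/3, Reyes 2/3, Zhao 1/3, Dana 1/3 — all within limits.

Yes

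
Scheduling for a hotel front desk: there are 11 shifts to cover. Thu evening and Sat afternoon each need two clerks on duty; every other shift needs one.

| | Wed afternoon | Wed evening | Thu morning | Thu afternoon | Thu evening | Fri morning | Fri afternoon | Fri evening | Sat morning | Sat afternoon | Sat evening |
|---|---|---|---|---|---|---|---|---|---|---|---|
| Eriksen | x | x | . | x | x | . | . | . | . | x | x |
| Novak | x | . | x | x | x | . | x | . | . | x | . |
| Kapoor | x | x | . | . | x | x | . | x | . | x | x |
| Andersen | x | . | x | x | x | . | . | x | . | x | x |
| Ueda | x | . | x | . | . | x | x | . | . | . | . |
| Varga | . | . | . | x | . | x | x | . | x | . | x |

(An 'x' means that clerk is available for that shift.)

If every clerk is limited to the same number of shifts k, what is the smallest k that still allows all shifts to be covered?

3

With 6 clerks and 13 worker-slots to fill, someone must work at least ⌈13/6⌉ = 3 shifts, so k ≥ 3.
k = 3 works: Wed afternoon→Andersen, Wed evening→Eriksen, Thu morning→Novak, Thu afternoon→Eriksen, Thu evening→Novak+Andersen, Fri morning→Kapoor, Fri afternoon→Novak, Fri evening→Kapoor, Sat morning→Varga, Sat afternoon→Kapoor+Andersen, Sat evening→Eriksen.
Loads: Eriksen 3, Novak 3, Kapoor 3, Andersen 3, Ueda 0, Varga 1 — all ≤ 3.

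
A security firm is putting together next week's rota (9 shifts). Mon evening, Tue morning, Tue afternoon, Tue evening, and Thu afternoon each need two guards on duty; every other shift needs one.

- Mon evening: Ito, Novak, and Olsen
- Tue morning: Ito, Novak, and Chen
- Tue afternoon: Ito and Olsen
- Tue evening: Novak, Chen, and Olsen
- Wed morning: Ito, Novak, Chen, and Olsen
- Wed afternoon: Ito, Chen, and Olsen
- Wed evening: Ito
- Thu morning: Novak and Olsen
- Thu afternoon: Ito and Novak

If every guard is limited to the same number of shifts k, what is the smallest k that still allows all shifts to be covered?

4

With 4 guards and 14 worker-slots to fill, someone must work at least ⌈14/4⌉ = 4 shifts, so k ≥ 4.
k = 4 works: Mon evening→Ito+Novak, Tue morning→Novak+Chen, Tue afternoon→Ito+Olsen, Tue evening→Chen+Olsen, Wed morning→Chen, Wed afternoon→Chen, Wed evening→Ito, Thu morning→Novak, Thu afternoon→Ito+Novak.
Loads: Ito 4, Novak 4, Chen 4, Olsen 2 — all ≤ 4.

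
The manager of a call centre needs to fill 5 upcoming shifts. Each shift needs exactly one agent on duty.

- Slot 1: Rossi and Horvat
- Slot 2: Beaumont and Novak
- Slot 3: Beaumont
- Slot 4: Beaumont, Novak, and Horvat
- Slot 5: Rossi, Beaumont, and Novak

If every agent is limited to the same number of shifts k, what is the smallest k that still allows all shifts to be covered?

2

With 4 agents and 5 worker-slots to fill, someone must work at least ⌈5/4⌉ = 2 shifts, so k ≥ 2.
k = 2 works: Slot 1→Rossi, Slot 2→Beaumont, Slot 3→Beaumont, Slot 4→Novak, Slot 5→Rossi.
Loads: Rossi 2, Beaumont 2, Novak 1, Horvat 0 — all ≤ 2.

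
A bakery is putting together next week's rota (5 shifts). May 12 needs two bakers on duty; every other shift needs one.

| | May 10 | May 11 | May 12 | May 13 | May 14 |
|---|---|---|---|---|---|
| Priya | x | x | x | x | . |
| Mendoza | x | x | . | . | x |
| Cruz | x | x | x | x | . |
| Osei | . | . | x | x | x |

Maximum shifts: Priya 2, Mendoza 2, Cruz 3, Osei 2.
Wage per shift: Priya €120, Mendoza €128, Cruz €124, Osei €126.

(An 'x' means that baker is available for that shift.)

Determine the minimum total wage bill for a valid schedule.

€738

Picking the cheapest available baker for each shift independently would cost €730, but that ignores the shift limits.
An optimal schedule: May 10→Priya, May 11→Cruz, May 12→Priya+Cruz, May 13→Cruz, May 14→Osei.
Total: 120 + 124 + 120 + 124 + 124 + 126 = €738.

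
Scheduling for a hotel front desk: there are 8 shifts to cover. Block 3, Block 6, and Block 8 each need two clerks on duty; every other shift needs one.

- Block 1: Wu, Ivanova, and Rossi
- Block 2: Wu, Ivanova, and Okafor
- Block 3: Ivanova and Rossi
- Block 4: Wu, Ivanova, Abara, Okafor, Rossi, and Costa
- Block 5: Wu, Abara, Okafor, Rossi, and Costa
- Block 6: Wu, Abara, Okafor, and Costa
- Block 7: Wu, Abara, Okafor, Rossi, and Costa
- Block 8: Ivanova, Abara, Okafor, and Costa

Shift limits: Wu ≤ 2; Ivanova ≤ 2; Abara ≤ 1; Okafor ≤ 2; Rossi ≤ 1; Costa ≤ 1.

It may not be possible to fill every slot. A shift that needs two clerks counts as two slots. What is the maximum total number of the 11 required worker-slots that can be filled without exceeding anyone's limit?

Total capacity across all clerks is 2+2+1+2+1+1 = 9, and 11 slots are needed, so at most 9 can be filled.
An assignment achieving 9: Block 1→Wu, Block 2→Wu, Block 3→Ivanova+Rossi, Block 5→Costa, Block 6→Abara+Okafor, Block 8→Ivanova+Okafor.
Loads: Wu 2/2, Ivanova 2/2, Abara 1/1, Okafor 2/2, Rossi 1/1, Costa 1/1.

9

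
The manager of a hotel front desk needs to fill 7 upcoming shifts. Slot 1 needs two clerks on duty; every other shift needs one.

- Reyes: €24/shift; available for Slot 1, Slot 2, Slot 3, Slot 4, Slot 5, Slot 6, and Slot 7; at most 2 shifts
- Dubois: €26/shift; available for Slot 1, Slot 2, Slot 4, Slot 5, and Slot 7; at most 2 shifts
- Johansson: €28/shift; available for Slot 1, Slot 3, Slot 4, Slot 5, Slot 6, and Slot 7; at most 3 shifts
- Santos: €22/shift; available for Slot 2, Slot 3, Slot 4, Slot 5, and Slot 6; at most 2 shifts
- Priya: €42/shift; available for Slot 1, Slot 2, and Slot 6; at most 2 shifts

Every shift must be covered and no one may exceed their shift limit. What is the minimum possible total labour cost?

Picking the cheapest available clerk for each shift independently would cost €184, but that ignores the shift limits.
An optimal schedule: Slot 1→Dubois+Johansson, Slot 2→Santos, Slot 3→Santos, Slot 4→Reyes, Slot 5→Dubois, Slot 6→Johansson, Slot 7→Reyes.
Total: 26 + 28 + 22 + 22 + 24 + 26 + 28 + 24 = €200.

€200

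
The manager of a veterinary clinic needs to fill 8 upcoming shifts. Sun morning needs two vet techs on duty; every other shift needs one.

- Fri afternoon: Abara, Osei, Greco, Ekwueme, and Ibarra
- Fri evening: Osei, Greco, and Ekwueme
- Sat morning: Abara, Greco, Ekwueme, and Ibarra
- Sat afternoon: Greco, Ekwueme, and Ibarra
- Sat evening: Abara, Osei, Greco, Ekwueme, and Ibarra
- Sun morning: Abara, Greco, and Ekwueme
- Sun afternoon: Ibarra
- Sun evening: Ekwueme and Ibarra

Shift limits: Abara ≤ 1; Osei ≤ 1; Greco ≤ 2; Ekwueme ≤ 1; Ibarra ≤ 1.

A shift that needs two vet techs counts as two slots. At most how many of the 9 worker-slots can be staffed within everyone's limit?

Total capacity across all vet techs is 1+1+2+1+1 = 6, and 9 slots are needed, so at most 6 can be filled.
An assignment achieving 6: Fri evening→Osei, Sat afternoon→Greco, Sun morning→Abara+Greco, Sun afternoon→Ibarra, Sun evening→Ekwueme.
Loads: Abara 1/1, Osei 1/1, Greco 2/2, Ekwueme 1/1, Ibarra 1/1.

6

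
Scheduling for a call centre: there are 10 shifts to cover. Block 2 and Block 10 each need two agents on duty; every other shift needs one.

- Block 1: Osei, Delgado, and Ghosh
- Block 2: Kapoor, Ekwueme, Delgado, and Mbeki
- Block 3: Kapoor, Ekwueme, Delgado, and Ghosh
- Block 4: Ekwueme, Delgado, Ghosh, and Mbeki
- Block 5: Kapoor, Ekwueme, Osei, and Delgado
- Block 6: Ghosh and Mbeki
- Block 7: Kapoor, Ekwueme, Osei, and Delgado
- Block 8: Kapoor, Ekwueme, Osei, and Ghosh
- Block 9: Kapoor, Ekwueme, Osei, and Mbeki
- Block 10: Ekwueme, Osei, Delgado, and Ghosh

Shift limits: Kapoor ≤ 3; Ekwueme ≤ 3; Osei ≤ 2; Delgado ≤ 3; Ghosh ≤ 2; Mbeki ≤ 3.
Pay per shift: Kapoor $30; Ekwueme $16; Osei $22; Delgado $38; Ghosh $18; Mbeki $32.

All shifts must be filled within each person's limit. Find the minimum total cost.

$282

Picking the cheapest available agent for each shift independently would cost $212, but that ignores the shift limits.
An optimal schedule: Block 1→Ghosh, Block 2→Kapoor+Mbeki, Block 3→Ekwueme, Block 4→Ekwueme, Block 5→Osei, Block 6→Ghosh, Block 7→Kapoor, Block 8→Kapoor, Block 9→Mbeki, Block 10→Ekwueme+Osei.
Total: 18 + 30 + 32 + 16 + 16 + 22 + 18 + 30 + 30 + 32 + 16 + 22 = $282.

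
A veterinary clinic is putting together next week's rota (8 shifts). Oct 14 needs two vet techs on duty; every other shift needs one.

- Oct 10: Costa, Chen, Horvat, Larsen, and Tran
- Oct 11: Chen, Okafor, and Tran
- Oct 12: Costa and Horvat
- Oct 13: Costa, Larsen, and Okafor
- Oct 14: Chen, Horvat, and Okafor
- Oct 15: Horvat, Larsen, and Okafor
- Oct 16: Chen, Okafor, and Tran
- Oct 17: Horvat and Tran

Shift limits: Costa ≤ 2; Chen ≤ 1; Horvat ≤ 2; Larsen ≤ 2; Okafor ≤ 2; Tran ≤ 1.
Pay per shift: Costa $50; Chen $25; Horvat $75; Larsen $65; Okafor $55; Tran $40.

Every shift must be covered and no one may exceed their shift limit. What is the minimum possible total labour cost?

Picking the cheapest available vet tech for each shift independently would cost $350, but that ignores the shift limits.
An optimal schedule: Oct 10→Larsen, Oct 11→Chen, Oct 12→Costa, Oct 13→Costa, Oct 14→Okafor+Horvat, Oct 15→Larsen, Oct 16→Okafor, Oct 17→Tran.
Total: 65 + 25 + 50 + 50 + 55 + 75 + 65 + 55 + 40 = $480.

$480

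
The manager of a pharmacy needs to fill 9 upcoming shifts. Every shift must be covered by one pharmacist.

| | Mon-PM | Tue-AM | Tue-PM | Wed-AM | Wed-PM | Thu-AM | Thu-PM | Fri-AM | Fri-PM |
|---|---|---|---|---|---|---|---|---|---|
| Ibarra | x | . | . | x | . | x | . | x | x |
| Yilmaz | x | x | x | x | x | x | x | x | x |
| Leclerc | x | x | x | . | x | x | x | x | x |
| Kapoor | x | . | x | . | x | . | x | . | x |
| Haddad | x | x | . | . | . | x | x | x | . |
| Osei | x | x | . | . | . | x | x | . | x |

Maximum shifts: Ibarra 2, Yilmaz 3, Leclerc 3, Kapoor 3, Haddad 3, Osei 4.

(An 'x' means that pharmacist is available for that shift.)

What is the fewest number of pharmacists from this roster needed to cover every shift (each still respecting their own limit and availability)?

9 slots to fill and no one can take more than 4, so at least ⌈9/4⌉ = 3 pharmacists are needed.
Ibarra, Yilmaz, and Osei alone can cover everything: Mon-PM→Osei, Tue-AM→Yilmaz, Tue-PM→Yilmaz, Wed-AM→Ibarra, Wed-PM→Yilmaz, Thu-AM→Osei, Thu-PM→Osei, Fri-AM→Ibarra, Fri-PM→Osei.

3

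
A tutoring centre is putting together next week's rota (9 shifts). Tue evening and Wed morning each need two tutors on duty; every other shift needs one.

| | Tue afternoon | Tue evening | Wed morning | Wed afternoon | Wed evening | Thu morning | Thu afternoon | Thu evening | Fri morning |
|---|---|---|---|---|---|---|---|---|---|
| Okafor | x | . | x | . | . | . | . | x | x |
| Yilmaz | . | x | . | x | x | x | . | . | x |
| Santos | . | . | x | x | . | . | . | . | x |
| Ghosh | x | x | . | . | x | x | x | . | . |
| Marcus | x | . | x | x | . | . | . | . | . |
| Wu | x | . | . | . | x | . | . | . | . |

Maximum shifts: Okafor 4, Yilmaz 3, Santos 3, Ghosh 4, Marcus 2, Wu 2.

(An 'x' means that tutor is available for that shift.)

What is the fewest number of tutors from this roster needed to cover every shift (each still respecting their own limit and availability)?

4

11 slots to fill and no one can take more than 4, so at least ⌈11/4⌉ = 3 tutors are needed.
Shifts {Tue evening, Wed morning} need 4 slots, but among the tutors available for them (Okafor, Yilmaz, Santos, Ghosh, and Marcus) any 3 together supply at most 3. So 3 tutors are not enough.
Okafor, Yilmaz, Santos, and Ghosh alone can cover everything: Tue afternoon→Okafor, Tue evening→Yilmaz+Ghosh, Wed morning→Okafor+Santos, Wed afternoon→Yilmaz, Wed evening→Yilmaz, Thu morning→Ghosh, Thu afternoon→Ghosh, Thu evening→Okafor, Fri morning→Okafor.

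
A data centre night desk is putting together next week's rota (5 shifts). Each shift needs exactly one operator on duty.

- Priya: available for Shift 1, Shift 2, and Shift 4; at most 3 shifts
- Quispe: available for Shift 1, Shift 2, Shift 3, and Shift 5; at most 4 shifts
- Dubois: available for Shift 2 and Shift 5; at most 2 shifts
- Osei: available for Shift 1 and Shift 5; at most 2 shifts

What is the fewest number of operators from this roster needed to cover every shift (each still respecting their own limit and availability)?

5 slots to fill and no one can take more than 4, so at least ⌈5/4⌉ = 2 operators are needed.
Priya and Quispe alone can cover everything: Shift 1→Priya, Shift 2→Priya, Shift 3→Quispe, Shift 4→Priya, Shift 5→Quispe.

2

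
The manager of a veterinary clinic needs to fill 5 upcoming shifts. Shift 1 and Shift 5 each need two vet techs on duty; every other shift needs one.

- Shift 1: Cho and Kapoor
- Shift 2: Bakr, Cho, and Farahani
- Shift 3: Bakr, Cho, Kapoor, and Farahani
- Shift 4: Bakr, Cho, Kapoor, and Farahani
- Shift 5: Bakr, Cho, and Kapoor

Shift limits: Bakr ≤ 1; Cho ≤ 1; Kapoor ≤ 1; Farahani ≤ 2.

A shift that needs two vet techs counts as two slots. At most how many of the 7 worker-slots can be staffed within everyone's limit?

5

Total capacity across all vet techs is 1+1+1+2 = 5, and 7 slots are needed, so at most 5 can be filled.
An assignment achieving 5: Shift 1→Cho+Kapoor, Shift 2→Bakr, Shift 3→Farahani, Shift 4→Farahani.
Loads: Bakr 1/1, Cho 1/1, Kapoor 1/1, Farahani 2/2.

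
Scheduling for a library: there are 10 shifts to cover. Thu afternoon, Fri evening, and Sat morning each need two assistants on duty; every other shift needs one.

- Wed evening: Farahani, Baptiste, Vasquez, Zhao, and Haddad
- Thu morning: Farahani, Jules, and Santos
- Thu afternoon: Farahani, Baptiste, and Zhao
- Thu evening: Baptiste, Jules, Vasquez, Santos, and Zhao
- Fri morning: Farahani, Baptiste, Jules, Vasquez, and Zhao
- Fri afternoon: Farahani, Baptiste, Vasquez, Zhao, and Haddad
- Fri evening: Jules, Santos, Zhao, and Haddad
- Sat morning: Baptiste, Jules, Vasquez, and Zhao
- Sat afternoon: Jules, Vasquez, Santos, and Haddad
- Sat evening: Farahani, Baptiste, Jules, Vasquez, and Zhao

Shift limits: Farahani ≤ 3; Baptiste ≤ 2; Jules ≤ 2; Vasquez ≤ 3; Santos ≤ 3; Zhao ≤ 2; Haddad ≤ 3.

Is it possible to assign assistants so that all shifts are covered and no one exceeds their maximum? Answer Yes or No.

Yes

One valid schedule: Wed evening→Farahani, Thu morning→Farahani, Thu afternoon→Farahani+Baptiste, Thu evening→Baptiste, Fri morning→Jules, Fri afternoon→Vasquez, Fri evening→Santos+Zhao, Sat morning→Vasquez+Zhao, Sat afternoon→Jules, Sat evening→Vasquez.
Loads: Farahani 3/3, Baptiste 2/2, Jules 2/2, Vasquez 3/3, Santos 1/3, Zhao 2/2, Haddad 0/3 — all within limits.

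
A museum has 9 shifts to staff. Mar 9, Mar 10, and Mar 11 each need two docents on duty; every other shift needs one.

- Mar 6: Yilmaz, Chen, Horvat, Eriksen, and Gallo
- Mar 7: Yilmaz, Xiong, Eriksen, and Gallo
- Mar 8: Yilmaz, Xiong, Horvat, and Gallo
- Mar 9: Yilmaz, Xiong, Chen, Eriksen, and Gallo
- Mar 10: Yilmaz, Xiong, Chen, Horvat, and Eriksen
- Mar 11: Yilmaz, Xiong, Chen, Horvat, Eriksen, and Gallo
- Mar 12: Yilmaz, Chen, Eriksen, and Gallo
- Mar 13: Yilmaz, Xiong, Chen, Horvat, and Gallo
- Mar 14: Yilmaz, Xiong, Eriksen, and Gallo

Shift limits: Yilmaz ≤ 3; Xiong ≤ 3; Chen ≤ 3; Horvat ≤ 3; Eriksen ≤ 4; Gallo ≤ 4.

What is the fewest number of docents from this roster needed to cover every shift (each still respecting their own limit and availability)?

4

12 slots to fill and no one can take more than 4, so at least ⌈12/4⌉ = 3 docents are needed.
Any 3 docents together have capacity at most 4+4+3 = 11 < 12 slots, so 3 can never suffice.
Yilmaz, Xiong, Chen, and Horvat alone can cover everything: Mar 6→Chen, Mar 7→Yilmaz, Mar 8→Xiong, Mar 9→Xiong+Chen, Mar 10→Xiong+Horvat, Mar 11→Chen+Horvat, Mar 12→Yilmaz, Mar 13→Horvat, Mar 14→Yilmaz.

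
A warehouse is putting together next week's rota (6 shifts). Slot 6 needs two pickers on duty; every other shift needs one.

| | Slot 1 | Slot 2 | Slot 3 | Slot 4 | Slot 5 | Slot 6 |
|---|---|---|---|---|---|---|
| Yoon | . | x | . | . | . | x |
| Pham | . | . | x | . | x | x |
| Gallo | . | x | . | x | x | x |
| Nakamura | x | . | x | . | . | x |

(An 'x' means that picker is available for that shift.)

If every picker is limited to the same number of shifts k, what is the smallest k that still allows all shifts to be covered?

With 4 pickers and 7 worker-slots to fill, someone must work at least ⌈7/4⌉ = 2 shifts, so k ≥ 2.
k = 2 works: Slot 1→Nakamura, Slot 2→Yoon, Slot 3→Pham, Slot 4→Gallo, Slot 5→Pham, Slot 6→Yoon+Gallo.
Loads: Yoon 2, Pham 2, Gallo 2, Nakamura 1 — all ≤ 2.

2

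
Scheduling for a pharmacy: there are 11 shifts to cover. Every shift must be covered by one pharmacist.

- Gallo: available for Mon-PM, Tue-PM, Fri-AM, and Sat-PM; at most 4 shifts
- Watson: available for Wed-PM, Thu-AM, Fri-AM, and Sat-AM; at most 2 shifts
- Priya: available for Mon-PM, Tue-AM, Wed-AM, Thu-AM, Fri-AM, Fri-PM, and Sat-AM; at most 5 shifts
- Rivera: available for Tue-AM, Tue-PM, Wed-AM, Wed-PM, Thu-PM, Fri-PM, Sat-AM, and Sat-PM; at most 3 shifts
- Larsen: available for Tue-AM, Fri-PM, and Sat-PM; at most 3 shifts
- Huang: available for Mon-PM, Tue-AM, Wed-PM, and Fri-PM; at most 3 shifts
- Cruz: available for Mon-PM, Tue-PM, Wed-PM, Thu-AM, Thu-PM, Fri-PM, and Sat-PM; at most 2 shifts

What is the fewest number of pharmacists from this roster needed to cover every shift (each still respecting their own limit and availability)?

3

11 slots to fill and no one can take more than 5, so at least ⌈11/5⌉ = 3 pharmacists are needed.
Gallo, Priya, and Rivera alone can cover everything: Mon-PM→Gallo, Tue-AM→Priya, Tue-PM→Gallo, Wed-AM→Priya, Wed-PM→Rivera, Thu-AM→Priya, Thu-PM→Rivera, Fri-AM→Gallo, Fri-PM→Priya, Sat-AM→Priya, Sat-PM→Gallo.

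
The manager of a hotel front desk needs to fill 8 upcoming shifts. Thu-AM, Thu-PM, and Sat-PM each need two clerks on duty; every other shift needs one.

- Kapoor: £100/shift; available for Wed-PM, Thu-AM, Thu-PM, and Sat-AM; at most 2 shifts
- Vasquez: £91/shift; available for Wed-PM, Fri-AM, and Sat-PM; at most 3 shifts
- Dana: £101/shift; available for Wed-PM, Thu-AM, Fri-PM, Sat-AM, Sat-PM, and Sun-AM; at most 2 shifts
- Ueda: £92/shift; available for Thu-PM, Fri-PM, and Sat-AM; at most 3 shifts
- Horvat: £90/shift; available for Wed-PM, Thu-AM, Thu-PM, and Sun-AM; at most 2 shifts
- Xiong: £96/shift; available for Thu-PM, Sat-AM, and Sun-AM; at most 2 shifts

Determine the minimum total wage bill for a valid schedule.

£1026

Fri-AM can only be covered by Vasquez, so that assignment is forced.
Sat-PM can only be covered by Vasquez and Dana, so that assignment is forced.
Picking the cheapest available clerk for each shift independently would cost £1019, but that ignores the shift limits.
An optimal schedule: Wed-PM→Vasquez, Thu-AM→Horvat+Kapoor, Thu-PM→Ueda+Xiong, Fri-AM→Vasquez, Fri-PM→Ueda, Sat-AM→Ueda, Sat-PM→Vasquez+Dana, Sun-AM→Horvat.
Total: 91 + 90 + 100 + 92 + 96 + 91 + 92 + 92 + 91 + 101 + 90 = £1026.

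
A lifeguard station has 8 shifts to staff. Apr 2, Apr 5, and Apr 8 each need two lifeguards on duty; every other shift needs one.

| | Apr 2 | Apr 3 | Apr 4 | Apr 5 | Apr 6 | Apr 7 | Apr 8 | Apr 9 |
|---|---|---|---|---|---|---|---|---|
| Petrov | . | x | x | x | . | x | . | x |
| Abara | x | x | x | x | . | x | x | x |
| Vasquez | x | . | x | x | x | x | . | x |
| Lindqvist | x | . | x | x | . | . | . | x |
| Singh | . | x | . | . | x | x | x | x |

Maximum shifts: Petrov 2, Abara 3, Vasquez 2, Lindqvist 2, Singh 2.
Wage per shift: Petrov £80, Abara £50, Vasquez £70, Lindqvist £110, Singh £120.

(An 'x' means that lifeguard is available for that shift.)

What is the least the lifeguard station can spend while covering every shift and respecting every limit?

Apr 8 can only be covered by Abara and Singh, so that assignment is forced.
Picking the cheapest available lifeguard for each shift independently would cost £680, but that ignores the shift limits.
An optimal schedule: Apr 2→Abara+Vasquez, Apr 3→Petrov, Apr 4→Petrov, Apr 5→Abara+Lindqvist, Apr 6→Vasquez, Apr 7→Singh, Apr 8→Abara+Singh, Apr 9→Lindqvist.
Total: 50 + 70 + 80 + 80 + 50 + 110 + 70 + 120 + 50 + 120 + 110 = £910.

£910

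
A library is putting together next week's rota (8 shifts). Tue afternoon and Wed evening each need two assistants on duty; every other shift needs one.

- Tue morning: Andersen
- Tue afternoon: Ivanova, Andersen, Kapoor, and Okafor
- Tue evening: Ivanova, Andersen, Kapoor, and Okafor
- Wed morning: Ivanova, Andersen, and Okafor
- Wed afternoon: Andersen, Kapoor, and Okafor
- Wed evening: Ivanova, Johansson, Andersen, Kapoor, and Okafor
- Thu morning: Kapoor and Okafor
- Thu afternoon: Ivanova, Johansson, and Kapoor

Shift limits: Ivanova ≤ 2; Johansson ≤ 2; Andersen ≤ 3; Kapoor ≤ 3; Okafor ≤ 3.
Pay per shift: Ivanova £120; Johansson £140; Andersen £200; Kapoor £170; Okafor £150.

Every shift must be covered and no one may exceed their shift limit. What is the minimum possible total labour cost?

Tue morning can only be covered by Andersen, so that assignment is forced.
Picking the cheapest available assistant for each shift independently would cost £1390, but that ignores the shift limits.
An optimal schedule: Tue morning→Andersen, Tue afternoon→Okafor+Kapoor, Tue evening→Ivanova, Wed morning→Ivanova, Wed afternoon→Okafor, Wed evening→Johansson+Kapoor, Thu morning→Okafor, Thu afternoon→Johansson.
Total: 200 + 150 + 170 + 120 + 120 + 150 + 140 + 170 + 150 + 140 = £1510.

£1510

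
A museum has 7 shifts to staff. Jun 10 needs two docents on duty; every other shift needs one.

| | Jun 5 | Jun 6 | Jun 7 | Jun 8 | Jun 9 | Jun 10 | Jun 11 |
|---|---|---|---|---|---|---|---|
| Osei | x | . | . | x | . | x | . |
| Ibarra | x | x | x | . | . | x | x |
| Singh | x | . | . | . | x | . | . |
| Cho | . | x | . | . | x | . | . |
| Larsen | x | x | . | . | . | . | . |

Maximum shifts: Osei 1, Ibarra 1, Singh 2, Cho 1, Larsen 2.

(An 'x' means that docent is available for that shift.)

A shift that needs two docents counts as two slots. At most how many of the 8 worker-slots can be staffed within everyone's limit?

Total capacity across all docents is 1+1+2+1+2 = 7, and 8 slots are needed, so at most 7 can be filled.
Shifts {Jun 7, Jun 10} need 3 slots but only Osei and Ibarra are available for them, supplying at most 2 — so at least 1 slot must go unfilled.
An assignment achieving 5: Jun 5→Singh, Jun 6→Cho, Jun 7→Ibarra, Jun 8→Osei, Jun 9→Singh.
Loads: Osei 1/1, Ibarra 1/1, Singh 2/2, Cho 1/1, Larsen 0/2.

5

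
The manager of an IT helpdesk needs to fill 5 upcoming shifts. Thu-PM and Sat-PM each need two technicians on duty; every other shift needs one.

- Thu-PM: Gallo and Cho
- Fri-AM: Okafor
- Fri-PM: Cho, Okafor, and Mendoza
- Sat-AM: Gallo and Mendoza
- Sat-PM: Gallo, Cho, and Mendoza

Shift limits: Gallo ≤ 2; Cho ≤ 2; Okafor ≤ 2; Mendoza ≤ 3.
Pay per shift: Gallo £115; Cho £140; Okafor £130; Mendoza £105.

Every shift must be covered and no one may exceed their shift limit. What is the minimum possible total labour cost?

£815

Thu-PM can only be covered by Gallo and Cho, so that assignment is forced.
Fri-AM can only be covered by Okafor, so that assignment is forced.
Picking the cheapest available technician for each shift independently would cost £815, and that bound is achievable.
An optimal schedule: Thu-PM→Gallo+Cho, Fri-AM→Okafor, Fri-PM→Mendoza, Sat-AM→Mendoza, Sat-PM→Mendoza+Gallo.
Total: 115 + 140 + 130 + 105 + 105 + 105 + 115 = £815.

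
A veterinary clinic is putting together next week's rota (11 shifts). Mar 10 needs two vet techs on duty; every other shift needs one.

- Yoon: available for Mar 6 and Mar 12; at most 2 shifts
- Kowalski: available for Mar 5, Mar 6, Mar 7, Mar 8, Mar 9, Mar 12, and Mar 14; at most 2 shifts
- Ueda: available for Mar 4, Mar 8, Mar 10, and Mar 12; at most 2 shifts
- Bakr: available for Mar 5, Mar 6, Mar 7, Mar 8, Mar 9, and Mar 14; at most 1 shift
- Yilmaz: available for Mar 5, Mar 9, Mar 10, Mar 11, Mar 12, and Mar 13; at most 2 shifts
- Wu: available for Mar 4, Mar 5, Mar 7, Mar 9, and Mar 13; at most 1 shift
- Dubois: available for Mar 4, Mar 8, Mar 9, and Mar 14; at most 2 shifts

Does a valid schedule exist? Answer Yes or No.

Yes

Mar 10 can only be covered by Ueda and Yilmaz, so that assignment is forced.
Mar 11 can only be covered by Yilmaz, so that assignment is forced.
One valid schedule: Mar 4→Ueda, Mar 5→Bakr, Mar 6→Yoon, Mar 7→Kowalski, Mar 8→Dubois, Mar 9→Dubois, Mar 10→Ueda+Yilmaz, Mar 11→Yilmaz, Mar 12→Yoon, Mar 13→Wu, Mar 14→Kowalski.
Loads: Yoon 2/2, Kowalski 2/2, Ueda 2/2, Bakr 1/1, Yilmaz 2/2, Wu 1/1, Dubois 2/2 — all within limits.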